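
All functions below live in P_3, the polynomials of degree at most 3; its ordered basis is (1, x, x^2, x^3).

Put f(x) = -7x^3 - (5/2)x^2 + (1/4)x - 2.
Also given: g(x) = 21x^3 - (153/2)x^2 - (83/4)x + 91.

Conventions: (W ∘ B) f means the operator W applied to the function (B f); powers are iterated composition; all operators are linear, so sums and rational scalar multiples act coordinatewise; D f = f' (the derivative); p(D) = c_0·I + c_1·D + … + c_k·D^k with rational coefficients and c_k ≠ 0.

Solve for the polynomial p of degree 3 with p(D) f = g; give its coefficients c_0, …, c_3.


D^0 f = -7x^3 - (5/2)x^2 + (1/4)x - 2
D^1 f = -21x^2 - 5x + 1/4
D^2 f = -42x - 5
D^3 f = -42
matching coefficients of g against c_0 f + c_1 Df + … from the top degree down determines the c_i
solution: c_0 = -3, c_1 = 4, c_2 = 0, c_3 = -2

c_0 = -3, c_1 = 4, c_2 = 0, c_3 = -2


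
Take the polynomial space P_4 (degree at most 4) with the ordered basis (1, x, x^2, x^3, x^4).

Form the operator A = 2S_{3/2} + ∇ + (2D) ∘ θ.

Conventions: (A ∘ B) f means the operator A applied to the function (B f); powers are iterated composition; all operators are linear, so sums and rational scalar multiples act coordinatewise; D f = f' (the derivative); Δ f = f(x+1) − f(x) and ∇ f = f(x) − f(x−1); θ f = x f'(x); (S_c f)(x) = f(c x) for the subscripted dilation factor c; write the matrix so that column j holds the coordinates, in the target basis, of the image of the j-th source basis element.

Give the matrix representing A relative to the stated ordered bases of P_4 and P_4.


image of 1: 2
image of x: 3x + 3
image of x^2: (9/2)x^2 + 10x - 1
image of x^3: (27/4)x^3 + 21x^2 - 3x + 1
image of x^4: (81/8)x^4 + 36x^3 - 6x^2 + 4x - 1
each image's coordinates form column j of the matrix

the matrix is [[2, 3, -1, 1, -1]; [0, 3, 10, -3, 4]; [0, 0, 9/2, 21, -6]; [0, 0, 0, 27/4, 36]; [0, 0, 0, 0, 81/8]] (rows listed top to bottom)


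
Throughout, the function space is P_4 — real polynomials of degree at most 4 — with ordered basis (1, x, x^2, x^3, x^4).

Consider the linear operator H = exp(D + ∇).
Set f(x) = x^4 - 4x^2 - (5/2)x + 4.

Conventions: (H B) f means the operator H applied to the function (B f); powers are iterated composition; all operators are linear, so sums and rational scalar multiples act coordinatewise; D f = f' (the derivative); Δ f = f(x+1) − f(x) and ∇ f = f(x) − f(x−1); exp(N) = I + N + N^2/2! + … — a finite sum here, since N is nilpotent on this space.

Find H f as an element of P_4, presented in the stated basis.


order-1 term: 8x^3 - 6x^2 - 12x - 2
order-2 term: 24x^2 - 24x - 5
order-3 term: 32x - 24
order-4 term: 16
the series for exp(D + ∇) f terminates at order 4
exp(D + ∇) f = x^4 + 8x^3 + 14x^2 - (13/2)x - 11

the result is g(x) = x^4 + 8x^3 + 14x^2 - (13/2)x - 11


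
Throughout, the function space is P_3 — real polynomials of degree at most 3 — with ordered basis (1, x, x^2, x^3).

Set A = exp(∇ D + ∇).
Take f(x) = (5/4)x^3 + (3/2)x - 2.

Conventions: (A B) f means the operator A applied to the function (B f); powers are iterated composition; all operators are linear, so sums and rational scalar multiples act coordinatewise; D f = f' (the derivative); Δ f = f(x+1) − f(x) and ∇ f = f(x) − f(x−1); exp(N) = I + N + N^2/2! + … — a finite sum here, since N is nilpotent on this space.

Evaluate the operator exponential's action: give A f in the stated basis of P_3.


the result is g(x) = (5/4)x^3 + (15/4)x^2 + 9x + 2

order-1 term: (15/4)x^2 + (15/4)x - 1
order-2 term: (15/4)x + 15/4
order-3 term: 5/4
the series for exp(∇ D + ∇) f terminates at order 3
exp(∇ D + ∇) f = (5/4)x^3 + (15/4)x^2 + 9x + 2


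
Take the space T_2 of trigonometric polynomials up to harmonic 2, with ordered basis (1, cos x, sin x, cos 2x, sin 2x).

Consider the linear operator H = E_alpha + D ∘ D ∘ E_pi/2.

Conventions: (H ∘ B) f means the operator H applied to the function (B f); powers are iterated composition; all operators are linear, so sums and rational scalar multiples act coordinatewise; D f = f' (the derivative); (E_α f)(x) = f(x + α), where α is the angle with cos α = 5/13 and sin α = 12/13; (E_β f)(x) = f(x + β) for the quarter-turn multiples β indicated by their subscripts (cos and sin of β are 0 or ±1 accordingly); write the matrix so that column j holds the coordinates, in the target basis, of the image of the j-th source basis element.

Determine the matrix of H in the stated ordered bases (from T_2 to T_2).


image of 1: 1
image of cos x: (5/13)cos x + (1/13)sin x
image of sin x: -(1/13)cos x + (5/13)sin x
image of cos 2x: (557/169)cos 2x - (120/169)sin 2x
image of sin 2x: (120/169)cos 2x + (557/169)sin 2x
each image's coordinates form column j of the matrix

the matrix is [[1, 0, 0, 0, 0]; [0, 5/13, -1/13, 0, 0]; [0, 1/13, 5/13, 0, 0]; [0, 0, 0, 557/169, 120/169]; [0, 0, 0, -120/169, 557/169]] (rows listed top to bottom)


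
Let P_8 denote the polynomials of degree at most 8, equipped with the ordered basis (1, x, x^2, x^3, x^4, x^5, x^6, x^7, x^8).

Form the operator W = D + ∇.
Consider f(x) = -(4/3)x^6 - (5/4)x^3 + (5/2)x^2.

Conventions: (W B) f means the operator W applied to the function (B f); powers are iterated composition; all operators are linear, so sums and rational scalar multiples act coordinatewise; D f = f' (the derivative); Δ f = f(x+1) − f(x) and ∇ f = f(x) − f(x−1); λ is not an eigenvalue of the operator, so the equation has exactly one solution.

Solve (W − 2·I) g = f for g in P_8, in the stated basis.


write g with unknown coordinates in the stated basis and equate coefficients in (W − 2·I) g = f
solving from the highest basis element down gives g = (2/3)x^6 + 4x^5 + 15x^4 + (1135/24)x^3 + (885/8)x^2 + (2757/16)x + 2157/16
check: W g = 8x^5 + 30x^4 + (280/3)x^3 + (895/4)x^2 + (2757/8)x + 2157/8
so W g − 2·g = -(4/3)x^6 - (5/4)x^3 + (5/2)x^2 = f ✓

the image equals g(x) = (2/3)x^6 + 4x^5 + 15x^4 + (1135/24)x^3 + (885/8)x^2 + (2757/16)x + 2157/16


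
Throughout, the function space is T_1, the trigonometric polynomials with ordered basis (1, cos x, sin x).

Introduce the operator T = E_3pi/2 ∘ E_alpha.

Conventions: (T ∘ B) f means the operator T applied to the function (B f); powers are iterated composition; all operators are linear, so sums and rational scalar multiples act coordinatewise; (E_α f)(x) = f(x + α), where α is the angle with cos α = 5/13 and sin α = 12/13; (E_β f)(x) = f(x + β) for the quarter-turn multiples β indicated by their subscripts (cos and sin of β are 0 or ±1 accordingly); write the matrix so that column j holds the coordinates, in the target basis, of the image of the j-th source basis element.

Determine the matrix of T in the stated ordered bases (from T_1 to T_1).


the matrix is [[1, 0, 0]; [0, 12/13, -5/13]; [0, 5/13, 12/13]] (rows listed top to bottom)

image of 1: 1
image of cos x: (12/13)cos x + (5/13)sin x
image of sin x: -(5/13)cos x + (12/13)sin x
each image's coordinates form column j of the matrix


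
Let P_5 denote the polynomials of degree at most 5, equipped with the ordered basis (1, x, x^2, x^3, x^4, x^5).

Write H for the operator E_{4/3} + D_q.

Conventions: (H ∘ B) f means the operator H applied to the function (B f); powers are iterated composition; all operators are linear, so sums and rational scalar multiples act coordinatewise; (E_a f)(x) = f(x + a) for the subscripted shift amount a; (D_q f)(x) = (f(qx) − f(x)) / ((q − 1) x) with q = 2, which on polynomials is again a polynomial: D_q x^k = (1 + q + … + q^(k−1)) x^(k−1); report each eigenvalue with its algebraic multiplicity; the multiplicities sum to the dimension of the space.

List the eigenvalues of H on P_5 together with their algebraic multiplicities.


λ = 1 (multiplicity 6)

image of 1: 1
image of x: x + 7/3
image of x^2: x^2 + (17/3)x + 16/9
image of x^3: x^3 + 11x^2 + (16/3)x + 64/27
image of x^4: x^4 + (61/3)x^3 + (32/3)x^2 + (256/27)x + 256/81
image of x^5: x^5 + (113/3)x^4 + (160/9)x^3 + (640/27)x^2 + (1280/81)x + 1024/243
the matrix is upper triangular; its diagonal is (1, 1, 1, 1, 1, 1)
for a triangular matrix the eigenvalues are the diagonal entries, with algebraic multiplicity their repetition count


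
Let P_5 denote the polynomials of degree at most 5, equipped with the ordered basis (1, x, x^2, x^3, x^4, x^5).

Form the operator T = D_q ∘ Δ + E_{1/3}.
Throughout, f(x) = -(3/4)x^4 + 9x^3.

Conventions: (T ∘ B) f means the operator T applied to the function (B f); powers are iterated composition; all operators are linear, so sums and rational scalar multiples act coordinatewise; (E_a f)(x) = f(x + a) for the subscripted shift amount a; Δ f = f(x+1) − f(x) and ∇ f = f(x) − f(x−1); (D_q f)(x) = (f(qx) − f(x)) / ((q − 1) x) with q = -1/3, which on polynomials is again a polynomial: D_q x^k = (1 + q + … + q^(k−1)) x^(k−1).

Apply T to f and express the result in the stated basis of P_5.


g(x) = -(3/4)x^4 + 8x^3 + (37/6)x^2 + (161/9)x + 2627/108

Δ f = -3x^3 + (45/2)x^2 + 24x + 33/4
D_q Δ f = -(7/3)x^2 + 15x + 24
E_{1/3} f = -(3/4)x^4 + 8x^3 + (17/2)x^2 + (26/9)x + 35/108
(D_q ∘ Δ + E_{1/3}) f = -(3/4)x^4 + 8x^3 + (37/6)x^2 + (161/9)x + 2627/108


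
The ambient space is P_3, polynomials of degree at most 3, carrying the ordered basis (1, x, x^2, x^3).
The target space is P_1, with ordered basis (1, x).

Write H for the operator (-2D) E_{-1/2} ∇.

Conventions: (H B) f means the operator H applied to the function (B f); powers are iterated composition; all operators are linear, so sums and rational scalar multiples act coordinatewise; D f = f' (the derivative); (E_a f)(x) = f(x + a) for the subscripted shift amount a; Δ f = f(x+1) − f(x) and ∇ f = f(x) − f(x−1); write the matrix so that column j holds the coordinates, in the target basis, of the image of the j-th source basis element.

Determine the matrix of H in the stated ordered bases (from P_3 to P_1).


image of 1: 0
image of x: 0
image of x^2: -4
image of x^3: -12x + 12
each image's coordinates form column j of the matrix

the matrix is [[0, 0, -4, 12]; [0, 0, 0, -12]] (rows listed top to bottom)


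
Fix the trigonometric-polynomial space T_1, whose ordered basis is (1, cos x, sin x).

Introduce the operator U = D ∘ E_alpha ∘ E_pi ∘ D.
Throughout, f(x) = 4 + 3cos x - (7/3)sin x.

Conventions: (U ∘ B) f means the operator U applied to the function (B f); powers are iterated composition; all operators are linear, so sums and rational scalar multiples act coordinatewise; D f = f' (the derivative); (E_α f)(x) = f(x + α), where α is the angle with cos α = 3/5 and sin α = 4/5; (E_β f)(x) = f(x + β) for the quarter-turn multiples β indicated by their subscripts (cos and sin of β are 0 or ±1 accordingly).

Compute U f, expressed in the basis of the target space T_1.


g(x) = -(1/15)cos x - (19/5)sin x

D f = -(7/3)cos x - 3sin x
E_pi D f = (7/3)cos x + 3sin x
E_alpha E_pi D f = (19/5)cos x - (1/15)sin x
D (E_alpha ∘ E_pi) D f = -(1/15)cos x - (19/5)sin x


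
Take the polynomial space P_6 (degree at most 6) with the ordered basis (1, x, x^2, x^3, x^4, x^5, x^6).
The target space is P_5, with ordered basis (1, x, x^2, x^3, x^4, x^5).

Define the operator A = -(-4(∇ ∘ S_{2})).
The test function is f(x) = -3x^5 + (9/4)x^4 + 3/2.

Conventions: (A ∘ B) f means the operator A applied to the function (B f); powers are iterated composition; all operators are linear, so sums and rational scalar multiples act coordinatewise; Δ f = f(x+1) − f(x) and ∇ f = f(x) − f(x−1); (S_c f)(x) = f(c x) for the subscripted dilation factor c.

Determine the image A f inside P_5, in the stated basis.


S_{2} f = -96x^5 + 36x^4 + 3/2
∇ S_{2} f = -480x^4 + 1104x^3 - 1176x^2 + 624x - 132
(-4(∇ ∘ S_{2})) f = 1920x^4 - 4416x^3 + 4704x^2 - 2496x + 528
(-(-4(∇ ∘ S_{2}))) f = -1920x^4 + 4416x^3 - 4704x^2 + 2496x - 528

g(x) = -1920x^4 + 4416x^3 - 4704x^2 + 2496x - 528


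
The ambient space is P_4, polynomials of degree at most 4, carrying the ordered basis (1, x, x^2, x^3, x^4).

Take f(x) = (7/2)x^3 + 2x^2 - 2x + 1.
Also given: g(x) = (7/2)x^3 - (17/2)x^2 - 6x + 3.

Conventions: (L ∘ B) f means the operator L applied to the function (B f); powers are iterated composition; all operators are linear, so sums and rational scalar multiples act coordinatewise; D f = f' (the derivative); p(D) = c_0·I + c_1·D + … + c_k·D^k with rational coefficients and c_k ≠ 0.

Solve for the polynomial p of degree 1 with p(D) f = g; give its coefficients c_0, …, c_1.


D^0 f = (7/2)x^3 + 2x^2 - 2x + 1
D^1 f = (21/2)x^2 + 4x - 2
matching coefficients of g against c_0 f + c_1 Df + … from the top degree down determines the c_i
solution: c_0 = 1, c_1 = -1

c_0 = 1, c_1 = -1


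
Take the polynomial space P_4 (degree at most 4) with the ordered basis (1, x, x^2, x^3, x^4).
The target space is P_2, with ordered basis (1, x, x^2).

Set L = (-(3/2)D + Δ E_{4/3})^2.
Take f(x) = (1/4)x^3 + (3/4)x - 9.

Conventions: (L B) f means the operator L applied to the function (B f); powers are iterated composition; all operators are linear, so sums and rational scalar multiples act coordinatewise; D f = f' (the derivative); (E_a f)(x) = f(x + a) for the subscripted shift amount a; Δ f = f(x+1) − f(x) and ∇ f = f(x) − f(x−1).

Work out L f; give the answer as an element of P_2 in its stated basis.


D f = (3/4)x^2 + 3/4
(-(3/2)D) f = -(9/8)x^2 - 9/8
E_{4/3} f = (1/4)x^3 + x^2 + (25/12)x - 200/27
Δ E_{4/3} f = (3/4)x^2 + (11/4)x + 10/3
(-(3/2)D + Δ E_{4/3}) f = -(3/8)x^2 + (11/4)x + 53/24
D (-(3/2)D + Δ E_{4/3}) f = -(3/4)x + 11/4
(-(3/2)D) (-(3/2)D + Δ E_{4/3}) f = (9/8)x - 33/8
E_{4/3} (-(3/2)D + Δ E_{4/3}) f = -(3/8)x^2 + (7/4)x + 125/24
Δ E_{4/3} (-(3/2)D + Δ E_{4/3}) f = -(3/4)x + 11/8
(-(3/2)D + Δ E_{4/3}) (-(3/2)D + Δ E_{4/3}) f = (3/8)x - 11/4

the image equals g(x) = (3/8)x - 11/4


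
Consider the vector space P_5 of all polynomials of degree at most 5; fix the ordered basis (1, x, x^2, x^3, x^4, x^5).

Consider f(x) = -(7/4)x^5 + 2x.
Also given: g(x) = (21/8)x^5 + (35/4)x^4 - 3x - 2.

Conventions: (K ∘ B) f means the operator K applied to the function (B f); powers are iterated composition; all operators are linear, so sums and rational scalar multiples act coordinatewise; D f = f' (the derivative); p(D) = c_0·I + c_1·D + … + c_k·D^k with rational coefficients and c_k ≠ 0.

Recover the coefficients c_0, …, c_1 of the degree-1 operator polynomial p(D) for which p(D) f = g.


D^0 f = -(7/4)x^5 + 2x
D^1 f = -(35/4)x^4 + 2
matching coefficients of g against c_0 f + c_1 Df + … from the top degree down determines the c_i
solution: c_0 = -3/2, c_1 = -1

c_0 = -3/2, c_1 = -1


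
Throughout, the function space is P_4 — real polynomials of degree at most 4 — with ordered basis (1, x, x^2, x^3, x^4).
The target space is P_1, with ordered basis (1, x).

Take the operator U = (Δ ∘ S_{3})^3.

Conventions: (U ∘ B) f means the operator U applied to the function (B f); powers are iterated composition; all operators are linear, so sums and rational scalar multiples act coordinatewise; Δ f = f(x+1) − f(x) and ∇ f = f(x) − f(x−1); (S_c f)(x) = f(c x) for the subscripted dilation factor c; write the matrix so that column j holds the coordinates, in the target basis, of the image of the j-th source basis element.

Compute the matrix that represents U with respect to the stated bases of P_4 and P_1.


image of 1: 0
image of x: 0
image of x^2: 0
image of x^3: 4374
image of x^4: 472392x + 341172
each image's coordinates form column j of the matrix

the matrix is [[0, 0, 0, 4374, 341172]; [0, 0, 0, 0, 472392]] (rows listed top to bottom)


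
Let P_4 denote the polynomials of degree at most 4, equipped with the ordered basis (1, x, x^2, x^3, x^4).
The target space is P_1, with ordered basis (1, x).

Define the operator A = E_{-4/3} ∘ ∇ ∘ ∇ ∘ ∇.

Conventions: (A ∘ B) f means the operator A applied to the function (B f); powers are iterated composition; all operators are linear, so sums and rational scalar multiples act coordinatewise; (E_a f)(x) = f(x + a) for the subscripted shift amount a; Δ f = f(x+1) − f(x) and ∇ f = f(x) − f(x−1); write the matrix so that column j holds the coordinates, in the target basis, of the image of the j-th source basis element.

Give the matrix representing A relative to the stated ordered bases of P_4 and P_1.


the matrix is [[0, 0, 0, 6, -68]; [0, 0, 0, 0, 24]] (rows listed top to bottom)

image of 1: 0
image of x: 0
image of x^2: 0
image of x^3: 6
image of x^4: 24x - 68
each image's coordinates form column j of the matrix


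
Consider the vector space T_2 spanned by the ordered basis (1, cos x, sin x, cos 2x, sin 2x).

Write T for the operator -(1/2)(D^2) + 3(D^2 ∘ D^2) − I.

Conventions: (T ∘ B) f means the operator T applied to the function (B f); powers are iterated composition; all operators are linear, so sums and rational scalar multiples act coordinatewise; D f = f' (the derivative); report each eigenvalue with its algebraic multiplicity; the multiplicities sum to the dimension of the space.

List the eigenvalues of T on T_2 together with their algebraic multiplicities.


λ = -1 (multiplicity 1), λ = 5/2 (multiplicity 2), λ = 49 (multiplicity 2)

image of 1: -1
image of cos x: (5/2)cos x
image of sin x: (5/2)sin x
image of cos 2x: 49cos 2x
image of sin 2x: 49sin 2x
the matrix is diagonal; its diagonal is (-1, 5/2, 5/2, 49, 49)
for a triangular matrix the eigenvalues are the diagonal entries, with algebraic multiplicity their repetition count


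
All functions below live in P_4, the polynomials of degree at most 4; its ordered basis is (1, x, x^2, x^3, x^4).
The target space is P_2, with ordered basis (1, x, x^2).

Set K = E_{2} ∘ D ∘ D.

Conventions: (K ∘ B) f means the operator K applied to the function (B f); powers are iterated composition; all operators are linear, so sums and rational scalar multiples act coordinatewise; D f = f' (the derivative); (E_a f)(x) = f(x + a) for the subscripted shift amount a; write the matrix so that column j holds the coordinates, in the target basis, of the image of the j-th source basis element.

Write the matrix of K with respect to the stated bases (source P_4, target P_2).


the matrix is [[0, 0, 2, 12, 48]; [0, 0, 0, 6, 48]; [0, 0, 0, 0, 12]] (rows listed top to bottom)

image of 1: 0
image of x: 0
image of x^2: 2
image of x^3: 6x + 12
image of x^4: 12x^2 + 48x + 48
each image's coordinates form column j of the matrix


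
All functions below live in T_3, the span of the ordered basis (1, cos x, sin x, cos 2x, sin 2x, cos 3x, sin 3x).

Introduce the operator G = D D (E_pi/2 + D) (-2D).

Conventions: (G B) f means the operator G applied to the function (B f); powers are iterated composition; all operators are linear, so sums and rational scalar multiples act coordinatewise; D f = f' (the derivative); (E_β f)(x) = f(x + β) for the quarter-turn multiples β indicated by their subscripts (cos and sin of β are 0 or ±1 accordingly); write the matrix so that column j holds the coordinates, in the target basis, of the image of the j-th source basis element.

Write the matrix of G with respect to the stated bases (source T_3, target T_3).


the matrix is [[0, 0, 0, 0, 0, 0, 0]; [0, -4, 0, 0, 0, 0, 0]; [0, 0, -4, 0, 0, 0, 0]; [0, 0, 0, -32, -16, 0, 0]; [0, 0, 0, 16, -32, 0, 0]; [0, 0, 0, 0, 0, -108, 0]; [0, 0, 0, 0, 0, 0, -108]] (rows listed top to bottom)

image of 1: 0
image of cos x: -4cos x
image of sin x: -4sin x
image of cos 2x: -32cos 2x + 16sin 2x
image of sin 2x: -16cos 2x - 32sin 2x
image of cos 3x: -108cos 3x
image of sin 3x: -108sin 3x
each image's coordinates form column j of the matrix


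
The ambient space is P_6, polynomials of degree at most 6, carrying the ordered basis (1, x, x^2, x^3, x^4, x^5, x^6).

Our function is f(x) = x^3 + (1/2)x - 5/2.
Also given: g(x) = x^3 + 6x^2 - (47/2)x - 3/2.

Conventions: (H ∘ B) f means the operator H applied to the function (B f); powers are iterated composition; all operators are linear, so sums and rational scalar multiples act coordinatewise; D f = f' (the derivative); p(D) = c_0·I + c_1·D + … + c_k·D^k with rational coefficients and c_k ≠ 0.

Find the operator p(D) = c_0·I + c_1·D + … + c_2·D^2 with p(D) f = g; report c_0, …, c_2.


D^0 f = x^3 + (1/2)x - 5/2
D^1 f = 3x^2 + 1/2
D^2 f = 6x
matching coefficients of g against c_0 f + c_1 Df + … from the top degree down determines the c_i
solution: c_0 = 1, c_1 = 2, c_2 = -4

c_0 = 1, c_1 = 2, c_2 = -4


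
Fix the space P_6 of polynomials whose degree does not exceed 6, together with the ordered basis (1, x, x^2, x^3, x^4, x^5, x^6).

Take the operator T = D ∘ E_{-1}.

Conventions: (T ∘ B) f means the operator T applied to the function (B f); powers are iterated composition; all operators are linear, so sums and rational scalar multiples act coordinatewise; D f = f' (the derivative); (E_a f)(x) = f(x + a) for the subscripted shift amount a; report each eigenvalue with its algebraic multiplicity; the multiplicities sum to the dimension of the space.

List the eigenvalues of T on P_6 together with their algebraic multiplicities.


image of 1: 0
image of x: 1
image of x^2: 2x - 2
image of x^3: 3x^2 - 6x + 3
image of x^4: 4x^3 - 12x^2 + 12x - 4
image of x^5: 5x^4 - 20x^3 + 30x^2 - 20x + 5
image of x^6: 6x^5 - 30x^4 + 60x^3 - 60x^2 + 30x - 6
the matrix is upper triangular; its diagonal is (0, 0, 0, 0, 0, 0, 0)
for a triangular matrix the eigenvalues are the diagonal entries, with algebraic multiplicity their repetition count

λ = 0 (multiplicity 7)


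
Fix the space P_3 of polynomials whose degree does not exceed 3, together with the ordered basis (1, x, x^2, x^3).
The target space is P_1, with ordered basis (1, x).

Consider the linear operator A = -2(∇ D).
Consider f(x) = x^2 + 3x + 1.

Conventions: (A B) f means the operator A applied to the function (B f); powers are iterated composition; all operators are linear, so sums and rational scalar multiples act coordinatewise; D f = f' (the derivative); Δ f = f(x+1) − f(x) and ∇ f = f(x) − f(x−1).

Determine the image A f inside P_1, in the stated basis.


g(x) = -4

D f = 2x + 3
∇ D f = 2
(-2(∇ D)) f = -4


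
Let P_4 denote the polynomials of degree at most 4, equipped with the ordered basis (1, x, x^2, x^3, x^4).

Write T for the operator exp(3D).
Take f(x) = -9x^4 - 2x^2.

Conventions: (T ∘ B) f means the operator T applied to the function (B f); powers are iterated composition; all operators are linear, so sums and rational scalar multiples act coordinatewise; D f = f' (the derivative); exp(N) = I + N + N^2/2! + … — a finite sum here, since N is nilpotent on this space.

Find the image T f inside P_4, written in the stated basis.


order-1 term: -108x^3 - 12x
order-2 term: -486x^2 - 18
order-3 term: -972x
order-4 term: -729
the series for exp(3D) f terminates at order 4
exp(3D) f = -9x^4 - 108x^3 - 488x^2 - 984x - 747

the result is g(x) = -9x^4 - 108x^3 - 488x^2 - 984x - 747


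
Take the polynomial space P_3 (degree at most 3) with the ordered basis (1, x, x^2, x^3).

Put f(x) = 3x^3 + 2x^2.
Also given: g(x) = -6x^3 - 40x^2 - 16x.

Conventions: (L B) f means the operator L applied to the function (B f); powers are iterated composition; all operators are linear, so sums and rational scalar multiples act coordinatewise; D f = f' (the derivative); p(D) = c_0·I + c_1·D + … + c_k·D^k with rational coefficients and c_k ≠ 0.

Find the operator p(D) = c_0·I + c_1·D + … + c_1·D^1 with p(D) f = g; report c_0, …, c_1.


c_0 = -2, c_1 = -4

D^0 f = 3x^3 + 2x^2
D^1 f = 9x^2 + 4x
matching coefficients of g against c_0 f + c_1 Df + … from the top degree down determines the c_i
solution: c_0 = -2, c_1 = -4


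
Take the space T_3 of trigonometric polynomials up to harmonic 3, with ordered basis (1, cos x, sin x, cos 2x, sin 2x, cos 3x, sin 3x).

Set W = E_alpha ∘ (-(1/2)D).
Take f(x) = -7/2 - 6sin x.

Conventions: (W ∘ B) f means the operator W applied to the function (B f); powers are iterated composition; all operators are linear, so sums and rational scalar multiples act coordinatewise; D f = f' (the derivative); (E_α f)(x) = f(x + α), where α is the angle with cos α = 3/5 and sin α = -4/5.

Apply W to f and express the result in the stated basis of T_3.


g(x) = (9/5)cos x + (12/5)sin x

D f = -6cos x
(-(1/2)D) f = 3cos x
E_alpha (-(1/2)D) f = (9/5)cos x + (12/5)sin x


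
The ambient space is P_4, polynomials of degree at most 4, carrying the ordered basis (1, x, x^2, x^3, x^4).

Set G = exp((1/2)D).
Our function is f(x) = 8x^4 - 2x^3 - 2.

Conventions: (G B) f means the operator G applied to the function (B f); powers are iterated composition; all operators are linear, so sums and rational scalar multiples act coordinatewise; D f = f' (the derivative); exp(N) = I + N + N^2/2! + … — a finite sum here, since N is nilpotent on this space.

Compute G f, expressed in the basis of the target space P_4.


g(x) = 8x^4 + 14x^3 + 9x^2 + (5/2)x - 7/4

order-1 term: 16x^3 - 3x^2
order-2 term: 12x^2 - (3/2)x
order-3 term: 4x - 1/4
order-4 term: 1/2
the series for exp((1/2)D) f terminates at order 4
exp((1/2)D) f = 8x^4 + 14x^3 + 9x^2 + (5/2)x - 7/4


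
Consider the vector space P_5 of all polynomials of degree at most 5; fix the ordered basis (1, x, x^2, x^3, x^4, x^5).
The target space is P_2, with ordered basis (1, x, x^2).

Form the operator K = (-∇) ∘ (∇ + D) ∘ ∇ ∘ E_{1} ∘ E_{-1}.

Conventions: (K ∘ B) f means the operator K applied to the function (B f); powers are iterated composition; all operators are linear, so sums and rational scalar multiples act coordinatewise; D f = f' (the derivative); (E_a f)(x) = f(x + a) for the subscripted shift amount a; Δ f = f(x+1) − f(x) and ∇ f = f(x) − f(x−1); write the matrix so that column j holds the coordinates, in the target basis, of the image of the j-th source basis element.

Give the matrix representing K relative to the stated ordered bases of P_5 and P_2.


the matrix is [[0, 0, 0, -12, 60, -220]; [0, 0, 0, 0, -48, 300]; [0, 0, 0, 0, 0, -120]] (rows listed top to bottom)

image of 1: 0
image of x: 0
image of x^2: 0
image of x^3: -12
image of x^4: -48x + 60
image of x^5: -120x^2 + 300x - 220
each image's coordinates form column j of the matrix


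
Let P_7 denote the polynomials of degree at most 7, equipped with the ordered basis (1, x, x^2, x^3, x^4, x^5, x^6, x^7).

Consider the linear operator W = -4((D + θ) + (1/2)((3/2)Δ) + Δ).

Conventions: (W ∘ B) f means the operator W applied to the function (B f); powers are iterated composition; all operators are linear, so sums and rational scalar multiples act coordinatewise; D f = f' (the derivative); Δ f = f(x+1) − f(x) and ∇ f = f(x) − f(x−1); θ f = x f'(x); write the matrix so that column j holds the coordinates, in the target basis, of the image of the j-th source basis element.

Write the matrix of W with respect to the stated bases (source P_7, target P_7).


the matrix is [[0, -11, -7, -7, -7, -7, -7, -7]; [0, -4, -22, -21, -28, -35, -42, -49]; [0, 0, -8, -33, -42, -70, -105, -147]; [0, 0, 0, -12, -44, -70, -140, -245]; [0, 0, 0, 0, -16, -55, -105, -245]; [0, 0, 0, 0, 0, -20, -66, -147]; [0, 0, 0, 0, 0, 0, -24, -77]; [0, 0, 0, 0, 0, 0, 0, -28]] (rows listed top to bottom)

image of 1: 0
image of x: -4x - 11
image of x^2: -8x^2 - 22x - 7
image of x^3: -12x^3 - 33x^2 - 21x - 7
image of x^4: -16x^4 - 44x^3 - 42x^2 - 28x - 7
image of x^5: -20x^5 - 55x^4 - 70x^3 - 70x^2 - 35x - 7
image of x^6: -24x^6 - 66x^5 - 105x^4 - 140x^3 - 105x^2 - 42x - 7
image of x^7: -28x^7 - 77x^6 - 147x^5 - 245x^4 - 245x^3 - 147x^2 - 49x - 7
each image's coordinates form column j of the matrix


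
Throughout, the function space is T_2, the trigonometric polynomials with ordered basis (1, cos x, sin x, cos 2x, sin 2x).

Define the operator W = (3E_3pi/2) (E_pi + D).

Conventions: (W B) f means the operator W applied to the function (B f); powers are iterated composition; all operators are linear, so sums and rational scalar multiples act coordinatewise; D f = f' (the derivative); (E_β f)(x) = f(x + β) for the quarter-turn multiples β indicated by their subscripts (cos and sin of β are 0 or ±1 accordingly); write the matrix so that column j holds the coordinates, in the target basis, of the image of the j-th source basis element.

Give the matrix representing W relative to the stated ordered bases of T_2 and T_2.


the matrix is [[3, 0, 0, 0, 0]; [0, 3, 3, 0, 0]; [0, -3, 3, 0, 0]; [0, 0, 0, -3, -6]; [0, 0, 0, 6, -3]] (rows listed top to bottom)

image of 1: 3
image of cos x: 3cos x - 3sin x
image of sin x: 3cos x + 3sin x
image of cos 2x: -3cos 2x + 6sin 2x
image of sin 2x: -6cos 2x - 3sin 2x
each image's coordinates form column j of the matrix


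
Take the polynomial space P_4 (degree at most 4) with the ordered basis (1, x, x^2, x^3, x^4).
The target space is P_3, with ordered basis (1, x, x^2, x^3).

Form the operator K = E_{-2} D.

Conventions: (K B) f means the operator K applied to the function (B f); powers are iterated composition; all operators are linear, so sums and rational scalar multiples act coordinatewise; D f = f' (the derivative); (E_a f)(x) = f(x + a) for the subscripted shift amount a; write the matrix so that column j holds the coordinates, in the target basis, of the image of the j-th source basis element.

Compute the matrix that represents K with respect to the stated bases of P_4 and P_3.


image of 1: 0
image of x: 1
image of x^2: 2x - 4
image of x^3: 3x^2 - 12x + 12
image of x^4: 4x^3 - 24x^2 + 48x - 32
each image's coordinates form column j of the matrix

the matrix is [[0, 1, -4, 12, -32]; [0, 0, 2, -12, 48]; [0, 0, 0, 3, -24]; [0, 0, 0, 0, 4]] (rows listed top to bottom)


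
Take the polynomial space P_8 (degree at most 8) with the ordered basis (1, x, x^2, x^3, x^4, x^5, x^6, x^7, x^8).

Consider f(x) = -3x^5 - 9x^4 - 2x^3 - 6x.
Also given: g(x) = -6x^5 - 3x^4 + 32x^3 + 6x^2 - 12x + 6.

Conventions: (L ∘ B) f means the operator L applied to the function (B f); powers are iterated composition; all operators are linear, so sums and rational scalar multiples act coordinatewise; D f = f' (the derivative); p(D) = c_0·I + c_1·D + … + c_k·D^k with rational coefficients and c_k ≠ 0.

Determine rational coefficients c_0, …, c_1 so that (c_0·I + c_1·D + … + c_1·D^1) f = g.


p(D) = 2·I − D, i.e. c_0 = 2, c_1 = -1

D^0 f = -3x^5 - 9x^4 - 2x^3 - 6x
D^1 f = -15x^4 - 36x^3 - 6x^2 - 6
matching coefficients of g against c_0 f + c_1 Df + … from the top degree down determines the c_i
solution: c_0 = 2, c_1 = -1


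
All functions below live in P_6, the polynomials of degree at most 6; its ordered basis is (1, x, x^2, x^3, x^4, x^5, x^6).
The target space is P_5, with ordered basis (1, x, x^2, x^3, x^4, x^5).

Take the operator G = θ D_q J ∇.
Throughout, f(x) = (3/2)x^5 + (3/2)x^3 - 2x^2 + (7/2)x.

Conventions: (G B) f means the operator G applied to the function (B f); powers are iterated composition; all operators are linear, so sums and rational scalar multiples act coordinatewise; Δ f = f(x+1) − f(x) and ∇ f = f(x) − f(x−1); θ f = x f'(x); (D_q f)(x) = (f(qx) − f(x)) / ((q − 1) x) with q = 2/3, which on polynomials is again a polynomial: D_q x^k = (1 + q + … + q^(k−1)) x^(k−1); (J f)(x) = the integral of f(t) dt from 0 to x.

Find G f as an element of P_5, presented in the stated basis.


the result is g(x) = (422/27)x^4 - (325/12)x^3 + (247/9)x^2 - (40/3)x

∇ f = (15/2)x^4 - 15x^3 + (39/2)x^2 - 16x + 17/2
J ∇ f = (3/2)x^5 - (15/4)x^4 + (13/2)x^3 - 8x^2 + (17/2)x
D_q (J ∇) f = (211/54)x^4 - (325/36)x^3 + (247/18)x^2 - (40/3)x + 17/2
θ D_q (J ∇) f = (422/27)x^4 - (325/12)x^3 + (247/9)x^2 - (40/3)x


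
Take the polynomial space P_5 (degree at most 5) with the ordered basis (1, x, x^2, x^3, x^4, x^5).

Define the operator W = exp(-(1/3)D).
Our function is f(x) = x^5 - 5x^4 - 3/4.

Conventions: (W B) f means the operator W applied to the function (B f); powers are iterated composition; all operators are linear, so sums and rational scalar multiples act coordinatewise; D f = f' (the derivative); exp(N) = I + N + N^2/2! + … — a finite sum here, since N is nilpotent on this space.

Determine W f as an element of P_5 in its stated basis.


the result is g(x) = x^5 - (20/3)x^4 + (70/9)x^3 - (100/27)x^2 + (65/81)x - 793/972

order-1 term: -(5/3)x^4 + (20/3)x^3
order-2 term: (10/9)x^3 - (10/3)x^2
order-3 term: -(10/27)x^2 + (20/27)x
order-4 term: (5/81)x - 5/81
order-5 term: -1/243
the series for exp(-(1/3)D) f terminates at order 5
exp(-(1/3)D) f = x^5 - (20/3)x^4 + (70/9)x^3 - (100/27)x^2 + (65/81)x - 793/972


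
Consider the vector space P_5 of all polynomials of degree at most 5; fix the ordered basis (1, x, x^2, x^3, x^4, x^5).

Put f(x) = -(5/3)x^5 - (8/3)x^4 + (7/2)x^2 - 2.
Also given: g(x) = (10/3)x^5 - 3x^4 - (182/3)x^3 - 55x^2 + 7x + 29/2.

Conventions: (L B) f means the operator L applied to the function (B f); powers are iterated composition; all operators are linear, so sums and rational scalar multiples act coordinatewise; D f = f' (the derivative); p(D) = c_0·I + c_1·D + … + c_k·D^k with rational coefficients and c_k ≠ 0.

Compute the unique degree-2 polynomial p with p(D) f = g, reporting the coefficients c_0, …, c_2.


D^0 f = -(5/3)x^5 - (8/3)x^4 + (7/2)x^2 - 2
D^1 f = -(25/3)x^4 - (32/3)x^3 + 7x
D^2 f = -(100/3)x^3 - 32x^2 + 7
matching coefficients of g against c_0 f + c_1 Df + … from the top degree down determines the c_i
solution: c_0 = -2, c_1 = 1, c_2 = 3/2

c_0 = -2, c_1 = 1, c_2 = 3/2


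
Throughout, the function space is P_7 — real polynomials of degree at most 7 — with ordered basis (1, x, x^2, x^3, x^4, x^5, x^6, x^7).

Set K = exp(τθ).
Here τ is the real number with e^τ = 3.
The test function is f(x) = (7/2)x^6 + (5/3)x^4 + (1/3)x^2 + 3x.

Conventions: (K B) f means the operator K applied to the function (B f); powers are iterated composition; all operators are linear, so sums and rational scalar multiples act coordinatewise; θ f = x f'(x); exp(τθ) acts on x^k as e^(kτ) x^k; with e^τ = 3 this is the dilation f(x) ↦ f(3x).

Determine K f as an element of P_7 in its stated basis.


exp(τθ) x^k = e^(kτ) x^k; with e^τ = 3 this sends x^k to 3^k x^k
x ↦ 3 x
x^2 ↦ 9 x^2
x^4 ↦ 81 x^4
x^6 ↦ 729 x^6
applying this coordinatewise to f: exp(τθ) f = (5103/2)x^6 + 135x^4 + 3x^2 + 9x

the image equals g(x) = (5103/2)x^6 + 135x^4 + 3x^2 + 9x


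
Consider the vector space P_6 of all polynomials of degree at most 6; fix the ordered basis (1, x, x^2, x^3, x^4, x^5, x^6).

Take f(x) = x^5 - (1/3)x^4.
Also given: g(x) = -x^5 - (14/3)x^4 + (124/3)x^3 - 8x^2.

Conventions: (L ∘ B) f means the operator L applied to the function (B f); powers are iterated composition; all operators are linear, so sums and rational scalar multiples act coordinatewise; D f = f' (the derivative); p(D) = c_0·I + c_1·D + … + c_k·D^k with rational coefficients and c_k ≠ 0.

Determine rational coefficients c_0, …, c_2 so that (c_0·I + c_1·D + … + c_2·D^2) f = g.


p(D) = -I − D + 2·D^2, i.e. c_0 = -1, c_1 = -1, c_2 = 2

D^0 f = x^5 - (1/3)x^4
D^1 f = 5x^4 - (4/3)x^3
D^2 f = 20x^3 - 4x^2
matching coefficients of g against c_0 f + c_1 Df + … from the top degree down determines the c_i
solution: c_0 = -1, c_1 = -1, c_2 = 2


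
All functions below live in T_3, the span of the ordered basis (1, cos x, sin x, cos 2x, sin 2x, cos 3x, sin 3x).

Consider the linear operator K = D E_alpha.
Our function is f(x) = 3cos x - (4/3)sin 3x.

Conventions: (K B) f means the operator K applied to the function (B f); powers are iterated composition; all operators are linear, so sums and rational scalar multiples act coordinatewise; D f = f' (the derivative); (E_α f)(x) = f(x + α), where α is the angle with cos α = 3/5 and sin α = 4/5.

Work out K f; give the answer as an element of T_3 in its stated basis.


E_alpha f = (9/5)cos x - (12/5)sin x - (176/375)cos 3x + (156/125)sin 3x
D E_alpha f = -(12/5)cos x - (9/5)sin x + (468/125)cos 3x + (176/125)sin 3x

the image equals g(x) = -(12/5)cos x - (9/5)sin x + (468/125)cos 3x + (176/125)sin 3x


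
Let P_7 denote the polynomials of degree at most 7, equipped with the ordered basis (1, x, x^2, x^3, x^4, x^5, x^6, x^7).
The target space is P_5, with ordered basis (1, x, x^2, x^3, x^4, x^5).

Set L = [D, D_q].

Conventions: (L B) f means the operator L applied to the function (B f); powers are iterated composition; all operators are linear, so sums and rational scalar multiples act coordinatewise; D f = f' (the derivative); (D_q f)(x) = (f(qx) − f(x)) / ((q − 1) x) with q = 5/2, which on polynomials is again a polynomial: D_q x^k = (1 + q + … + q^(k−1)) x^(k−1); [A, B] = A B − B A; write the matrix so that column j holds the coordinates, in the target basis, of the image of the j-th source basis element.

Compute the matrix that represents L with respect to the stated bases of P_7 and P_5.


the matrix is [[0, 0, 3/2, 0, 0, 0, 0, 0]; [0, 0, 0, 9, 0, 0, 0, 0]; [0, 0, 0, 0, 297/8, 0, 0, 0]; [0, 0, 0, 0, 0, 1047/8, 0, 0]; [0, 0, 0, 0, 0, 0, 13563/32, 0]; [0, 0, 0, 0, 0, 0, 0, 5211/4]] (rows listed top to bottom)

image of 1: 0
image of x: 0
image of x^2: 3/2
image of x^3: 9x
image of x^4: (297/8)x^2
image of x^5: (1047/8)x^3
image of x^6: (13563/32)x^4
image of x^7: (5211/4)x^5
each image's coordinates form column j of the matrix


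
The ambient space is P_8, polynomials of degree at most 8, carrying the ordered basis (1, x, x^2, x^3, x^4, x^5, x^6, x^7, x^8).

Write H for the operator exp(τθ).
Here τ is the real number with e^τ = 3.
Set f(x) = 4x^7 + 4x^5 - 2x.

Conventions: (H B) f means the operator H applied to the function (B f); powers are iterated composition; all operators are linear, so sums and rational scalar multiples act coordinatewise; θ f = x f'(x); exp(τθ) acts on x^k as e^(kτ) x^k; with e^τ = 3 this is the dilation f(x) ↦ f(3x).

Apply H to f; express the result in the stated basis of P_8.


exp(τθ) x^k = e^(kτ) x^k; with e^τ = 3 this sends x^k to 3^k x^k
x ↦ 3 x
x^5 ↦ 243 x^5
x^7 ↦ 2187 x^7
applying this coordinatewise to f: exp(τθ) f = 8748x^7 + 972x^5 - 6x

the image equals g(x) = 8748x^7 + 972x^5 - 6x


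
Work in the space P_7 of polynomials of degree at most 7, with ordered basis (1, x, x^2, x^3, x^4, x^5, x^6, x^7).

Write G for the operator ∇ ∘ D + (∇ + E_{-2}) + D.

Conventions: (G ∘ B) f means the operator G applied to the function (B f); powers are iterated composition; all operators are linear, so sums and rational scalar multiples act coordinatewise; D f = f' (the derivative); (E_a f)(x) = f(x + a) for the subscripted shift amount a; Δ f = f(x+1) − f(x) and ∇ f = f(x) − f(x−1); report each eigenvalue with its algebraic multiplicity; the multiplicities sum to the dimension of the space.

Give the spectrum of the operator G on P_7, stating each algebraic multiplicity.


image of 1: 1
image of x: x
image of x^2: x^2 + 5
image of x^3: x^3 + 15x - 10
image of x^4: x^4 + 30x^2 - 40x + 19
image of x^5: x^5 + 50x^3 - 100x^2 + 95x - 36
image of x^6: x^6 + 75x^4 - 200x^3 + 285x^2 - 216x + 69
image of x^7: x^7 + 105x^5 - 350x^4 + 665x^3 - 756x^2 + 483x - 134
the matrix is upper triangular; its diagonal is (1, 1, 1, 1, 1, 1, 1, 1)
for a triangular matrix the eigenvalues are the diagonal entries, with algebraic multiplicity their repetition count

λ = 1 (multiplicity 8)


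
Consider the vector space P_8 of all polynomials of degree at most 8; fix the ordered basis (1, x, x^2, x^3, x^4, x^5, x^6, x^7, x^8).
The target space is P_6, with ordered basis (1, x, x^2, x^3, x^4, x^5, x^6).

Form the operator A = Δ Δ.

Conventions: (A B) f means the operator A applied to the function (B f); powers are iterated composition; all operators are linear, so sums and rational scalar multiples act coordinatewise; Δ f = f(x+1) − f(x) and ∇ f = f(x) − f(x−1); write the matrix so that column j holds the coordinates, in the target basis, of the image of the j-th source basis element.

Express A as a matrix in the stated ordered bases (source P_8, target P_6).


the matrix is [[0, 0, 2, 6, 14, 30, 62, 126, 254]; [0, 0, 0, 6, 24, 70, 180, 434, 1008]; [0, 0, 0, 0, 12, 60, 210, 630, 1736]; [0, 0, 0, 0, 0, 20, 120, 490, 1680]; [0, 0, 0, 0, 0, 0, 30, 210, 980]; [0, 0, 0, 0, 0, 0, 0, 42, 336]; [0, 0, 0, 0, 0, 0, 0, 0, 56]] (rows listed top to bottom)

image of 1: 0
image of x: 0
image of x^2: 2
image of x^3: 6x + 6
image of x^4: 12x^2 + 24x + 14
image of x^5: 20x^3 + 60x^2 + 70x + 30
image of x^6: 30x^4 + 120x^3 + 210x^2 + 180x + 62
image of x^7: 42x^5 + 210x^4 + 490x^3 + 630x^2 + 434x + 126
image of x^8: 56x^6 + 336x^5 + 980x^4 + 1680x^3 + 1736x^2 + 1008x + 254
each image's coordinates form column j of the matrix
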